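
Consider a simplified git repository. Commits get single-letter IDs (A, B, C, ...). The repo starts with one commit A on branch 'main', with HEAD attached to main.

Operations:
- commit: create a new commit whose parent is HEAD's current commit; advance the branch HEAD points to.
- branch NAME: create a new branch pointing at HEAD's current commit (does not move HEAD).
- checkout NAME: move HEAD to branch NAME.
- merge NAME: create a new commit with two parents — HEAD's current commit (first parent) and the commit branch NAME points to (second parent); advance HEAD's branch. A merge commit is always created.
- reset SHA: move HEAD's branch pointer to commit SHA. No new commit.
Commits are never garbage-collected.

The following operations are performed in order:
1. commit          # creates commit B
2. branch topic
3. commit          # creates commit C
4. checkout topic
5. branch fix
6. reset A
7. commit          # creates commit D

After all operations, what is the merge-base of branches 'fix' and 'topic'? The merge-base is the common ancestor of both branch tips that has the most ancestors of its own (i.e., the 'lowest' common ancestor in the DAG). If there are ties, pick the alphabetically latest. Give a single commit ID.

After op 1 (commit): HEAD=main@B [main=B]
After op 2 (branch): HEAD=main@B [main=B topic=B]
After op 3 (commit): HEAD=main@C [main=C topic=B]
After op 4 (checkout): HEAD=topic@B [main=C topic=B]
After op 5 (branch): HEAD=topic@B [fix=B main=C topic=B]
After op 6 (reset): HEAD=topic@A [fix=B main=C topic=A]
After op 7 (commit): HEAD=topic@D [fix=B main=C topic=D]
ancestors(fix=B): ['A', 'B']
ancestors(topic=D): ['A', 'D']
common: ['A']

Answer: A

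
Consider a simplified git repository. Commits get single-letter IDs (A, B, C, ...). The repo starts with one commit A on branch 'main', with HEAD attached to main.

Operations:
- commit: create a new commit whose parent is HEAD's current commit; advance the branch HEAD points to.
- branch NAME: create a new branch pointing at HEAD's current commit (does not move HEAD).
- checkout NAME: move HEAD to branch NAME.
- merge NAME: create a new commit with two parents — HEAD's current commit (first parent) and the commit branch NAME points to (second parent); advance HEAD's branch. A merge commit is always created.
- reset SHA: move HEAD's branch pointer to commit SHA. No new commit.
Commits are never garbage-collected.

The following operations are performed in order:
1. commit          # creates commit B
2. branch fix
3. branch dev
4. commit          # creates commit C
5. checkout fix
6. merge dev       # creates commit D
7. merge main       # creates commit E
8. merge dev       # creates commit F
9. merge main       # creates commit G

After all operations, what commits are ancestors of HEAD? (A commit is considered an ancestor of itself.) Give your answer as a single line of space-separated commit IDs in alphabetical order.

Answer: A B C D E F G

Derivation:
After op 1 (commit): HEAD=main@B [main=B]
After op 2 (branch): HEAD=main@B [fix=B main=B]
After op 3 (branch): HEAD=main@B [dev=B fix=B main=B]
After op 4 (commit): HEAD=main@C [dev=B fix=B main=C]
After op 5 (checkout): HEAD=fix@B [dev=B fix=B main=C]
After op 6 (merge): HEAD=fix@D [dev=B fix=D main=C]
After op 7 (merge): HEAD=fix@E [dev=B fix=E main=C]
After op 8 (merge): HEAD=fix@F [dev=B fix=F main=C]
After op 9 (merge): HEAD=fix@G [dev=B fix=G main=C]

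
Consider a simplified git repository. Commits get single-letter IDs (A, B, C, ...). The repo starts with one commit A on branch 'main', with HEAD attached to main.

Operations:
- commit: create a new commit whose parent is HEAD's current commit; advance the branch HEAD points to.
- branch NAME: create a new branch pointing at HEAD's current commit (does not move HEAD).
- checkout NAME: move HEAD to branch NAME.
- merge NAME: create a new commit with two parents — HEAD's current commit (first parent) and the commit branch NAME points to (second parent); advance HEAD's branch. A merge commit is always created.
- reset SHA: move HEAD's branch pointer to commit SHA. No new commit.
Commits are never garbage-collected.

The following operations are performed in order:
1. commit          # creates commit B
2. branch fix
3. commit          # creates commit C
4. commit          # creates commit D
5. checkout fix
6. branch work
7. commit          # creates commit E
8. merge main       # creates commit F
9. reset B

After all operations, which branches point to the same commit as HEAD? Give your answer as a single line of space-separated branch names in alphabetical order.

After op 1 (commit): HEAD=main@B [main=B]
After op 2 (branch): HEAD=main@B [fix=B main=B]
After op 3 (commit): HEAD=main@C [fix=B main=C]
After op 4 (commit): HEAD=main@D [fix=B main=D]
After op 5 (checkout): HEAD=fix@B [fix=B main=D]
After op 6 (branch): HEAD=fix@B [fix=B main=D work=B]
After op 7 (commit): HEAD=fix@E [fix=E main=D work=B]
After op 8 (merge): HEAD=fix@F [fix=F main=D work=B]
After op 9 (reset): HEAD=fix@B [fix=B main=D work=B]

Answer: fix work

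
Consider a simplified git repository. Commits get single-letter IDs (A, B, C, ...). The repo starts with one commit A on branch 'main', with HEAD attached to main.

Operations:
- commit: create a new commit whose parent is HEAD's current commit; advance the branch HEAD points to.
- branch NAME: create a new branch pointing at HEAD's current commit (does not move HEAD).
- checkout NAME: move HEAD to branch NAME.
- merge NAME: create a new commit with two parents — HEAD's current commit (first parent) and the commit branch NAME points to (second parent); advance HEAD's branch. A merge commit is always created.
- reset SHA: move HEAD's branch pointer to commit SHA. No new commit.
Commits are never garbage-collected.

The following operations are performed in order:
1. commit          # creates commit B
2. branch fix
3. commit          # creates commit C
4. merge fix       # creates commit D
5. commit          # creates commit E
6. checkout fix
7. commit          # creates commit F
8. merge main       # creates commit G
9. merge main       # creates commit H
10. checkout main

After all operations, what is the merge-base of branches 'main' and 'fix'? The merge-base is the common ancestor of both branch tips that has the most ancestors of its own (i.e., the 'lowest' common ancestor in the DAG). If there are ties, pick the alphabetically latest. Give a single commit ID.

Answer: E

Derivation:
After op 1 (commit): HEAD=main@B [main=B]
After op 2 (branch): HEAD=main@B [fix=B main=B]
After op 3 (commit): HEAD=main@C [fix=B main=C]
After op 4 (merge): HEAD=main@D [fix=B main=D]
After op 5 (commit): HEAD=main@E [fix=B main=E]
After op 6 (checkout): HEAD=fix@B [fix=B main=E]
After op 7 (commit): HEAD=fix@F [fix=F main=E]
After op 8 (merge): HEAD=fix@G [fix=G main=E]
After op 9 (merge): HEAD=fix@H [fix=H main=E]
After op 10 (checkout): HEAD=main@E [fix=H main=E]
ancestors(main=E): ['A', 'B', 'C', 'D', 'E']
ancestors(fix=H): ['A', 'B', 'C', 'D', 'E', 'F', 'G', 'H']
common: ['A', 'B', 'C', 'D', 'E']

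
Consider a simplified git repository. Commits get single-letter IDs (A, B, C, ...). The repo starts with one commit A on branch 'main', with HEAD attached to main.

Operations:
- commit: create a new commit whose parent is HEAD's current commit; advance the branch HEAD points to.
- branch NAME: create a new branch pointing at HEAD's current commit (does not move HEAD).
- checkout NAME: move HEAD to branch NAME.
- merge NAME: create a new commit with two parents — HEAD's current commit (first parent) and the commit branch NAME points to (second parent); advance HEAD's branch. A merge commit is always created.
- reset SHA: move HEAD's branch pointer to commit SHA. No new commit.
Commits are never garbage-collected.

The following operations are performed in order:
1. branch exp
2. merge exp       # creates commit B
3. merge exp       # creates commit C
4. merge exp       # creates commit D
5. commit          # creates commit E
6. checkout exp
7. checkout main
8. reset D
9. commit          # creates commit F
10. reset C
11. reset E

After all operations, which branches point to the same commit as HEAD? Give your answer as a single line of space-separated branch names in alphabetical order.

Answer: main

Derivation:
After op 1 (branch): HEAD=main@A [exp=A main=A]
After op 2 (merge): HEAD=main@B [exp=A main=B]
After op 3 (merge): HEAD=main@C [exp=A main=C]
After op 4 (merge): HEAD=main@D [exp=A main=D]
After op 5 (commit): HEAD=main@E [exp=A main=E]
After op 6 (checkout): HEAD=exp@A [exp=A main=E]
After op 7 (checkout): HEAD=main@E [exp=A main=E]
After op 8 (reset): HEAD=main@D [exp=A main=D]
After op 9 (commit): HEAD=main@F [exp=A main=F]
After op 10 (reset): HEAD=main@C [exp=A main=C]
After op 11 (reset): HEAD=main@E [exp=A main=E]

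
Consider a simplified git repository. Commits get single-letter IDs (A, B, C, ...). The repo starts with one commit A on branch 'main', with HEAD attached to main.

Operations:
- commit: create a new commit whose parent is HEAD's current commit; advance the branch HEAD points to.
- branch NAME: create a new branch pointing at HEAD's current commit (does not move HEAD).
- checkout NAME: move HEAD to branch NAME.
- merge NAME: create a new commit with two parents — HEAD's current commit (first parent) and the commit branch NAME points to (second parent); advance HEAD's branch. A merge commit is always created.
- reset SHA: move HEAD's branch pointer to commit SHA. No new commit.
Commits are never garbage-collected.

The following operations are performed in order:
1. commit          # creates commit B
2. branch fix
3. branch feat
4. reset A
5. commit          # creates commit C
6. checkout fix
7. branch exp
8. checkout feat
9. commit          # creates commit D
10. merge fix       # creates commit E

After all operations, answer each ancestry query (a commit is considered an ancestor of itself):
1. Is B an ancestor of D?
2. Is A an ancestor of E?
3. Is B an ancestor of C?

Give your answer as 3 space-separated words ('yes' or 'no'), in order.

Answer: yes yes no

Derivation:
After op 1 (commit): HEAD=main@B [main=B]
After op 2 (branch): HEAD=main@B [fix=B main=B]
After op 3 (branch): HEAD=main@B [feat=B fix=B main=B]
After op 4 (reset): HEAD=main@A [feat=B fix=B main=A]
After op 5 (commit): HEAD=main@C [feat=B fix=B main=C]
After op 6 (checkout): HEAD=fix@B [feat=B fix=B main=C]
After op 7 (branch): HEAD=fix@B [exp=B feat=B fix=B main=C]
After op 8 (checkout): HEAD=feat@B [exp=B feat=B fix=B main=C]
After op 9 (commit): HEAD=feat@D [exp=B feat=D fix=B main=C]
After op 10 (merge): HEAD=feat@E [exp=B feat=E fix=B main=C]
ancestors(D) = {A,B,D}; B in? yes
ancestors(E) = {A,B,D,E}; A in? yes
ancestors(C) = {A,C}; B in? no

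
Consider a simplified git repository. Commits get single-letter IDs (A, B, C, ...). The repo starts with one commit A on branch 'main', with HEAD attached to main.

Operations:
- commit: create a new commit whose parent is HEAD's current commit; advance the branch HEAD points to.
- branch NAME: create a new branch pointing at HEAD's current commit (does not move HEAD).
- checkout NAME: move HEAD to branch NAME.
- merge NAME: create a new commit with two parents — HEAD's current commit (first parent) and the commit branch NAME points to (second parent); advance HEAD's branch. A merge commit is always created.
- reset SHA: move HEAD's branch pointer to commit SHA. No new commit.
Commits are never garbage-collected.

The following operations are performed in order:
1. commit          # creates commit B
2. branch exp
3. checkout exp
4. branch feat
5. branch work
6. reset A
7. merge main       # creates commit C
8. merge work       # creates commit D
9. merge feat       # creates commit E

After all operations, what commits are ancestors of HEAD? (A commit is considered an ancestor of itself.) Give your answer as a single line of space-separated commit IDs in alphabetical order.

Answer: A B C D E

Derivation:
After op 1 (commit): HEAD=main@B [main=B]
After op 2 (branch): HEAD=main@B [exp=B main=B]
After op 3 (checkout): HEAD=exp@B [exp=B main=B]
After op 4 (branch): HEAD=exp@B [exp=B feat=B main=B]
After op 5 (branch): HEAD=exp@B [exp=B feat=B main=B work=B]
After op 6 (reset): HEAD=exp@A [exp=A feat=B main=B work=B]
After op 7 (merge): HEAD=exp@C [exp=C feat=B main=B work=B]
After op 8 (merge): HEAD=exp@D [exp=D feat=B main=B work=B]
After op 9 (merge): HEAD=exp@E [exp=E feat=B main=B work=B]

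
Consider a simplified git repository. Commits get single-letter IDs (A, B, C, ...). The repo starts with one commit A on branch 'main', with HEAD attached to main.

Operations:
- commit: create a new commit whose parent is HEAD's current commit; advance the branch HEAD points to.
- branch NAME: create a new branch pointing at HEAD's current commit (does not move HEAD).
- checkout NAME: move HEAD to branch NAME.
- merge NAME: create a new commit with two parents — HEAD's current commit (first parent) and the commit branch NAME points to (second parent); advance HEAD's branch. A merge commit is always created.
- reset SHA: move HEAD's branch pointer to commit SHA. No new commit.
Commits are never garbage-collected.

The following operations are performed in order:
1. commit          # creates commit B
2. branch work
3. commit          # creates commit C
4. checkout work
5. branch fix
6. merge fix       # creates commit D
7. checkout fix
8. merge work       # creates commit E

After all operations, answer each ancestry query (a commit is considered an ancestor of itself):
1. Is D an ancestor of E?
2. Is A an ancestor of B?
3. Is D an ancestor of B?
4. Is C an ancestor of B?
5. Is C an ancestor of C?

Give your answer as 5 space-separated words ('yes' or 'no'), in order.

After op 1 (commit): HEAD=main@B [main=B]
After op 2 (branch): HEAD=main@B [main=B work=B]
After op 3 (commit): HEAD=main@C [main=C work=B]
After op 4 (checkout): HEAD=work@B [main=C work=B]
After op 5 (branch): HEAD=work@B [fix=B main=C work=B]
After op 6 (merge): HEAD=work@D [fix=B main=C work=D]
After op 7 (checkout): HEAD=fix@B [fix=B main=C work=D]
After op 8 (merge): HEAD=fix@E [fix=E main=C work=D]
ancestors(E) = {A,B,D,E}; D in? yes
ancestors(B) = {A,B}; A in? yes
ancestors(B) = {A,B}; D in? no
ancestors(B) = {A,B}; C in? no
ancestors(C) = {A,B,C}; C in? yes

Answer: yes yes no no yes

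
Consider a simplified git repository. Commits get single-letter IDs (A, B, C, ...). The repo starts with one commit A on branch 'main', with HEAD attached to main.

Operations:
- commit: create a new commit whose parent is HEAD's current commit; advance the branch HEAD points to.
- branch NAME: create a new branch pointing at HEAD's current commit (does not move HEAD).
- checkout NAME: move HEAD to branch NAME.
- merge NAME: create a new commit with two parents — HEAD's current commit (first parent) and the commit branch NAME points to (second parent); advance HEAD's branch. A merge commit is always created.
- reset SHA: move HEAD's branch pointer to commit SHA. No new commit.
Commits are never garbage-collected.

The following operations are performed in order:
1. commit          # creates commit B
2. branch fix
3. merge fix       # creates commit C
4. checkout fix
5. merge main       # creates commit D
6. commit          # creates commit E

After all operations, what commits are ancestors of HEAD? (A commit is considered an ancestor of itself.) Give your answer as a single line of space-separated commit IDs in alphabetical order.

Answer: A B C D E

Derivation:
After op 1 (commit): HEAD=main@B [main=B]
After op 2 (branch): HEAD=main@B [fix=B main=B]
After op 3 (merge): HEAD=main@C [fix=B main=C]
After op 4 (checkout): HEAD=fix@B [fix=B main=C]
After op 5 (merge): HEAD=fix@D [fix=D main=C]
After op 6 (commit): HEAD=fix@E [fix=E main=C]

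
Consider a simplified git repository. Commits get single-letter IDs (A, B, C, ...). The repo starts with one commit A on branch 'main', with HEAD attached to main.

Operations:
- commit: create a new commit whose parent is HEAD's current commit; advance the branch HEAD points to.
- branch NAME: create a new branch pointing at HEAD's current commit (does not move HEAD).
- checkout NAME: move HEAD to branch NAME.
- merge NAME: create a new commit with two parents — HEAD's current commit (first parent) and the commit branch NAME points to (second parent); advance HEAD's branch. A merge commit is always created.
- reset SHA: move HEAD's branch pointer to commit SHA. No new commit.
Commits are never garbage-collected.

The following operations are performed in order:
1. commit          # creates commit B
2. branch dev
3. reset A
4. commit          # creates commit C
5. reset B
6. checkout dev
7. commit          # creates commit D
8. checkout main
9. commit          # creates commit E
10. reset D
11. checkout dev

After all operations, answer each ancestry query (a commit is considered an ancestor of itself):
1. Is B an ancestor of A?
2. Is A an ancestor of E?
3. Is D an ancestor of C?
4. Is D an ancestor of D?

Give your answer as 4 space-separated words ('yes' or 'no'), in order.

Answer: no yes no yes

Derivation:
After op 1 (commit): HEAD=main@B [main=B]
After op 2 (branch): HEAD=main@B [dev=B main=B]
After op 3 (reset): HEAD=main@A [dev=B main=A]
After op 4 (commit): HEAD=main@C [dev=B main=C]
After op 5 (reset): HEAD=main@B [dev=B main=B]
After op 6 (checkout): HEAD=dev@B [dev=B main=B]
After op 7 (commit): HEAD=dev@D [dev=D main=B]
After op 8 (checkout): HEAD=main@B [dev=D main=B]
After op 9 (commit): HEAD=main@E [dev=D main=E]
After op 10 (reset): HEAD=main@D [dev=D main=D]
After op 11 (checkout): HEAD=dev@D [dev=D main=D]
ancestors(A) = {A}; B in? no
ancestors(E) = {A,B,E}; A in? yes
ancestors(C) = {A,C}; D in? no
ancestors(D) = {A,B,D}; D in? yes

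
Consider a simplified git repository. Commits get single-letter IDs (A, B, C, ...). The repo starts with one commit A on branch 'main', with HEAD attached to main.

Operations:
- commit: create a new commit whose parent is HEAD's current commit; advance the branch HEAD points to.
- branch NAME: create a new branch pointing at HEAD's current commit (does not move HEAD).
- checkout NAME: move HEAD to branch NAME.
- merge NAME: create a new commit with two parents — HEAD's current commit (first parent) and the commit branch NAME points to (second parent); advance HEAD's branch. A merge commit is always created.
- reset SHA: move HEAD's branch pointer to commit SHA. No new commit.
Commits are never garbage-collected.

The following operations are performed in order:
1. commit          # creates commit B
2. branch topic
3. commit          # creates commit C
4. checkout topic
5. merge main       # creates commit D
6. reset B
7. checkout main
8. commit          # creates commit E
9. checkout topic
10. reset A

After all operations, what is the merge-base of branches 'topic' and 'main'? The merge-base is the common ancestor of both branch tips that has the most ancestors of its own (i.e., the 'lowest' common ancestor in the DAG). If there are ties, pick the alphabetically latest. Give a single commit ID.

Answer: A

Derivation:
After op 1 (commit): HEAD=main@B [main=B]
After op 2 (branch): HEAD=main@B [main=B topic=B]
After op 3 (commit): HEAD=main@C [main=C topic=B]
After op 4 (checkout): HEAD=topic@B [main=C topic=B]
After op 5 (merge): HEAD=topic@D [main=C topic=D]
After op 6 (reset): HEAD=topic@B [main=C topic=B]
After op 7 (checkout): HEAD=main@C [main=C topic=B]
After op 8 (commit): HEAD=main@E [main=E topic=B]
After op 9 (checkout): HEAD=topic@B [main=E topic=B]
After op 10 (reset): HEAD=topic@A [main=E topic=A]
ancestors(topic=A): ['A']
ancestors(main=E): ['A', 'B', 'C', 'E']
common: ['A']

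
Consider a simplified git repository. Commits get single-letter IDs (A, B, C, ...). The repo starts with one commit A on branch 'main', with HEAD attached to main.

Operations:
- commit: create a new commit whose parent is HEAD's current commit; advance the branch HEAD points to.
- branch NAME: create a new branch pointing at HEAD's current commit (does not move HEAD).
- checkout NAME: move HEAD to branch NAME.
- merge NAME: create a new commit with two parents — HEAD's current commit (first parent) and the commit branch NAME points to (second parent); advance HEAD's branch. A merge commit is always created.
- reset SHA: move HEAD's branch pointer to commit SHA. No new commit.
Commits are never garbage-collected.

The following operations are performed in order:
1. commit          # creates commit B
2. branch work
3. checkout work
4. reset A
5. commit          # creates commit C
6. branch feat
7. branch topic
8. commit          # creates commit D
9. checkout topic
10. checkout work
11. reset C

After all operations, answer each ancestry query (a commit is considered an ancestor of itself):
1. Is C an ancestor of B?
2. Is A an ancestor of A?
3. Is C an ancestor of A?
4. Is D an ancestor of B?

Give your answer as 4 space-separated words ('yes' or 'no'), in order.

Answer: no yes no no

Derivation:
After op 1 (commit): HEAD=main@B [main=B]
After op 2 (branch): HEAD=main@B [main=B work=B]
After op 3 (checkout): HEAD=work@B [main=B work=B]
After op 4 (reset): HEAD=work@A [main=B work=A]
After op 5 (commit): HEAD=work@C [main=B work=C]
After op 6 (branch): HEAD=work@C [feat=C main=B work=C]
After op 7 (branch): HEAD=work@C [feat=C main=B topic=C work=C]
After op 8 (commit): HEAD=work@D [feat=C main=B topic=C work=D]
After op 9 (checkout): HEAD=topic@C [feat=C main=B topic=C work=D]
After op 10 (checkout): HEAD=work@D [feat=C main=B topic=C work=D]
After op 11 (reset): HEAD=work@C [feat=C main=B topic=C work=C]
ancestors(B) = {A,B}; C in? no
ancestors(A) = {A}; A in? yes
ancestors(A) = {A}; C in? no
ancestors(B) = {A,B}; D in? no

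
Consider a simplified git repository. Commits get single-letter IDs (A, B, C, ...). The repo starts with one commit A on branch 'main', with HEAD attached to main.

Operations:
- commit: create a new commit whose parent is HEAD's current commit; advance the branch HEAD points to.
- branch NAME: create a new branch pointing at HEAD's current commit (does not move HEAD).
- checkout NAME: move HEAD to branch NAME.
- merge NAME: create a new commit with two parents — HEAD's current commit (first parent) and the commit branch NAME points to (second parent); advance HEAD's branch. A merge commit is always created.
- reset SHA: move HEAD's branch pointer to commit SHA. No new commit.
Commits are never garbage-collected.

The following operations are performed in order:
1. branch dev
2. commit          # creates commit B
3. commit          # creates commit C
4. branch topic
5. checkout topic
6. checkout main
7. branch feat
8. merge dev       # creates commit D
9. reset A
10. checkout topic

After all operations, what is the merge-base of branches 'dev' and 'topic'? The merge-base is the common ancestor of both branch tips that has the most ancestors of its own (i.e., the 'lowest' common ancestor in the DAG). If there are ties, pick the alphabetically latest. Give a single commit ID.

Answer: A

Derivation:
After op 1 (branch): HEAD=main@A [dev=A main=A]
After op 2 (commit): HEAD=main@B [dev=A main=B]
After op 3 (commit): HEAD=main@C [dev=A main=C]
After op 4 (branch): HEAD=main@C [dev=A main=C topic=C]
After op 5 (checkout): HEAD=topic@C [dev=A main=C topic=C]
After op 6 (checkout): HEAD=main@C [dev=A main=C topic=C]
After op 7 (branch): HEAD=main@C [dev=A feat=C main=C topic=C]
After op 8 (merge): HEAD=main@D [dev=A feat=C main=D topic=C]
After op 9 (reset): HEAD=main@A [dev=A feat=C main=A topic=C]
After op 10 (checkout): HEAD=topic@C [dev=A feat=C main=A topic=C]
ancestors(dev=A): ['A']
ancestors(topic=C): ['A', 'B', 'C']
common: ['A']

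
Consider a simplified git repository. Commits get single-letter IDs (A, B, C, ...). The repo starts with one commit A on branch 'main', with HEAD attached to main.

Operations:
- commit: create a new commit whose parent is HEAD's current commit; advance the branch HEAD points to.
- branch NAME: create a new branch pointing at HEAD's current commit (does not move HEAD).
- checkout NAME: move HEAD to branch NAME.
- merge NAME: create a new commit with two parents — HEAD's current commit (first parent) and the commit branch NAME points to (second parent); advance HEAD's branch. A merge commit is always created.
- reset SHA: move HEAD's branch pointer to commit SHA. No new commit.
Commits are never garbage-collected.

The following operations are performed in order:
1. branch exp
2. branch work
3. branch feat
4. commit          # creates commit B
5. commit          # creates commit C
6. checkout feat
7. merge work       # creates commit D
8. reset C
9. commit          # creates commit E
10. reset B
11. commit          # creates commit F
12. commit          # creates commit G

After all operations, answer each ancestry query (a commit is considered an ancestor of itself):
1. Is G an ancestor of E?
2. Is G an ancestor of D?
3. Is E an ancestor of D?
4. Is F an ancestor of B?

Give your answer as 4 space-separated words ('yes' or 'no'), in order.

After op 1 (branch): HEAD=main@A [exp=A main=A]
After op 2 (branch): HEAD=main@A [exp=A main=A work=A]
After op 3 (branch): HEAD=main@A [exp=A feat=A main=A work=A]
After op 4 (commit): HEAD=main@B [exp=A feat=A main=B work=A]
After op 5 (commit): HEAD=main@C [exp=A feat=A main=C work=A]
After op 6 (checkout): HEAD=feat@A [exp=A feat=A main=C work=A]
After op 7 (merge): HEAD=feat@D [exp=A feat=D main=C work=A]
After op 8 (reset): HEAD=feat@C [exp=A feat=C main=C work=A]
After op 9 (commit): HEAD=feat@E [exp=A feat=E main=C work=A]
After op 10 (reset): HEAD=feat@B [exp=A feat=B main=C work=A]
After op 11 (commit): HEAD=feat@F [exp=A feat=F main=C work=A]
After op 12 (commit): HEAD=feat@G [exp=A feat=G main=C work=A]
ancestors(E) = {A,B,C,E}; G in? no
ancestors(D) = {A,D}; G in? no
ancestors(D) = {A,D}; E in? no
ancestors(B) = {A,B}; F in? no

Answer: no no no no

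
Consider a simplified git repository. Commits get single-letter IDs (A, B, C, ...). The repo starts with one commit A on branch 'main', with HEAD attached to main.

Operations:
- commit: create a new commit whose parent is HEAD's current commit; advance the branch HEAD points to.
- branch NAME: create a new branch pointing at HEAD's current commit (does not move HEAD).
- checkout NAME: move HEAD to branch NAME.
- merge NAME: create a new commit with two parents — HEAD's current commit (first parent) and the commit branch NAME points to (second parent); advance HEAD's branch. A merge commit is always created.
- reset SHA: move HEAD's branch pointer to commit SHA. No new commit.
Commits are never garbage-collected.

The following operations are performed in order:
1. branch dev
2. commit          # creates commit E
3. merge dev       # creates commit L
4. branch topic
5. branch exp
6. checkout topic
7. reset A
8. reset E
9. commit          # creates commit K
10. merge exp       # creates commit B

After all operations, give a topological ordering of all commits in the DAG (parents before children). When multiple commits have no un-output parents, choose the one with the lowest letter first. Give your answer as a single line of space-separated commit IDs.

After op 1 (branch): HEAD=main@A [dev=A main=A]
After op 2 (commit): HEAD=main@E [dev=A main=E]
After op 3 (merge): HEAD=main@L [dev=A main=L]
After op 4 (branch): HEAD=main@L [dev=A main=L topic=L]
After op 5 (branch): HEAD=main@L [dev=A exp=L main=L topic=L]
After op 6 (checkout): HEAD=topic@L [dev=A exp=L main=L topic=L]
After op 7 (reset): HEAD=topic@A [dev=A exp=L main=L topic=A]
After op 8 (reset): HEAD=topic@E [dev=A exp=L main=L topic=E]
After op 9 (commit): HEAD=topic@K [dev=A exp=L main=L topic=K]
After op 10 (merge): HEAD=topic@B [dev=A exp=L main=L topic=B]
commit A: parents=[]
commit B: parents=['K', 'L']
commit E: parents=['A']
commit K: parents=['E']
commit L: parents=['E', 'A']

Answer: A E K L B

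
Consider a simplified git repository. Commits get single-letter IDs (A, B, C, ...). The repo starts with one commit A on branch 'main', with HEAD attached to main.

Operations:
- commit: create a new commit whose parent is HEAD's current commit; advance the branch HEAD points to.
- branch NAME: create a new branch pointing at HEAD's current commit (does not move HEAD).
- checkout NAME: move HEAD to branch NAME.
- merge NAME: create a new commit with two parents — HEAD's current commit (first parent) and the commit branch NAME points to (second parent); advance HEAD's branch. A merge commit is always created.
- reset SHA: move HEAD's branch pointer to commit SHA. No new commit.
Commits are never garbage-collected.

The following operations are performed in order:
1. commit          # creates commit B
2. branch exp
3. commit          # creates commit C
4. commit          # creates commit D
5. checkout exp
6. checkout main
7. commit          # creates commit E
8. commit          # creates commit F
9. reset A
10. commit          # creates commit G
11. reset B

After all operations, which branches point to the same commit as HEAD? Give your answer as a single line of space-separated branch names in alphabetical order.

After op 1 (commit): HEAD=main@B [main=B]
After op 2 (branch): HEAD=main@B [exp=B main=B]
After op 3 (commit): HEAD=main@C [exp=B main=C]
After op 4 (commit): HEAD=main@D [exp=B main=D]
After op 5 (checkout): HEAD=exp@B [exp=B main=D]
After op 6 (checkout): HEAD=main@D [exp=B main=D]
After op 7 (commit): HEAD=main@E [exp=B main=E]
After op 8 (commit): HEAD=main@F [exp=B main=F]
After op 9 (reset): HEAD=main@A [exp=B main=A]
After op 10 (commit): HEAD=main@G [exp=B main=G]
After op 11 (reset): HEAD=main@B [exp=B main=B]

Answer: exp main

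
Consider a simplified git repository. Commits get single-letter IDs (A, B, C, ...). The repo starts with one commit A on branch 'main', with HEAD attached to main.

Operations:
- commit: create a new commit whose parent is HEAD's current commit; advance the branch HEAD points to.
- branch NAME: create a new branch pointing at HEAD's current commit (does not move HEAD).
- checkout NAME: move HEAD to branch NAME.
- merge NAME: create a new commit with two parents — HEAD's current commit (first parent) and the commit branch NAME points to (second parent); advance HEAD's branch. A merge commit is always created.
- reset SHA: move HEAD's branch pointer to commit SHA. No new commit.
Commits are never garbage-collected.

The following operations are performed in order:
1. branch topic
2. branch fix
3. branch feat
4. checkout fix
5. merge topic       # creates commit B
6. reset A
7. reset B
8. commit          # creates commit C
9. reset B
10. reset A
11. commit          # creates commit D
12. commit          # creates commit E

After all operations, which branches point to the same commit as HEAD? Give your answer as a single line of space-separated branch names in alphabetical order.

Answer: fix

Derivation:
After op 1 (branch): HEAD=main@A [main=A topic=A]
After op 2 (branch): HEAD=main@A [fix=A main=A topic=A]
After op 3 (branch): HEAD=main@A [feat=A fix=A main=A topic=A]
After op 4 (checkout): HEAD=fix@A [feat=A fix=A main=A topic=A]
After op 5 (merge): HEAD=fix@B [feat=A fix=B main=A topic=A]
After op 6 (reset): HEAD=fix@A [feat=A fix=A main=A topic=A]
After op 7 (reset): HEAD=fix@B [feat=A fix=B main=A topic=A]
After op 8 (commit): HEAD=fix@C [feat=A fix=C main=A topic=A]
After op 9 (reset): HEAD=fix@B [feat=A fix=B main=A topic=A]
After op 10 (reset): HEAD=fix@A [feat=A fix=A main=A topic=A]
After op 11 (commit): HEAD=fix@D [feat=A fix=D main=A topic=A]
After op 12 (commit): HEAD=fix@E [feat=A fix=E main=A topic=A]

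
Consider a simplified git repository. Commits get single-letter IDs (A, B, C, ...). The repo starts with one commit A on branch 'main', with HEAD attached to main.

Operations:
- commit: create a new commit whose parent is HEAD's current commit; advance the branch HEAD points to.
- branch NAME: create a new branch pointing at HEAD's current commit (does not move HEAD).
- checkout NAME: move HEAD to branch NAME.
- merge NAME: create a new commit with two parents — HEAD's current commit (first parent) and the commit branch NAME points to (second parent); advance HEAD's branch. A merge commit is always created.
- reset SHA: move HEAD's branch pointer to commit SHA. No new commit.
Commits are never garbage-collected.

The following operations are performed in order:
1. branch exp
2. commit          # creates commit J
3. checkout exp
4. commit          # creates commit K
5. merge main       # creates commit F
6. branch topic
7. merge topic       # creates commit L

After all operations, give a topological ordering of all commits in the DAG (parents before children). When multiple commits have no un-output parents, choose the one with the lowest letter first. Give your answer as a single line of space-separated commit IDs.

Answer: A J K F L

Derivation:
After op 1 (branch): HEAD=main@A [exp=A main=A]
After op 2 (commit): HEAD=main@J [exp=A main=J]
After op 3 (checkout): HEAD=exp@A [exp=A main=J]
After op 4 (commit): HEAD=exp@K [exp=K main=J]
After op 5 (merge): HEAD=exp@F [exp=F main=J]
After op 6 (branch): HEAD=exp@F [exp=F main=J topic=F]
After op 7 (merge): HEAD=exp@L [exp=L main=J topic=F]
commit A: parents=[]
commit F: parents=['K', 'J']
commit J: parents=['A']
commit K: parents=['A']
commit L: parents=['F', 'F']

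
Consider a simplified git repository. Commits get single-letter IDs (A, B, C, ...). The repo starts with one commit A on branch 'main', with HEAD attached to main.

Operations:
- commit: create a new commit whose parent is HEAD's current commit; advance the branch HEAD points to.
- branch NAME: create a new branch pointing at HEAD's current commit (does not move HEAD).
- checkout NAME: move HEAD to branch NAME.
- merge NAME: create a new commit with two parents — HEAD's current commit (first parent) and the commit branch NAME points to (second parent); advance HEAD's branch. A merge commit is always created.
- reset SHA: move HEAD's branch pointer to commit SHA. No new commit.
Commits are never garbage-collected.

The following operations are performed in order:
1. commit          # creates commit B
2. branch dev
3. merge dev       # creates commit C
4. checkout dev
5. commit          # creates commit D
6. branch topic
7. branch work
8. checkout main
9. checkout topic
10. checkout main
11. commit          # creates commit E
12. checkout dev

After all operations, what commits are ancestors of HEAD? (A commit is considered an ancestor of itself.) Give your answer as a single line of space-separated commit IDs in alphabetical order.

Answer: A B D

Derivation:
After op 1 (commit): HEAD=main@B [main=B]
After op 2 (branch): HEAD=main@B [dev=B main=B]
After op 3 (merge): HEAD=main@C [dev=B main=C]
After op 4 (checkout): HEAD=dev@B [dev=B main=C]
After op 5 (commit): HEAD=dev@D [dev=D main=C]
After op 6 (branch): HEAD=dev@D [dev=D main=C topic=D]
After op 7 (branch): HEAD=dev@D [dev=D main=C topic=D work=D]
After op 8 (checkout): HEAD=main@C [dev=D main=C topic=D work=D]
After op 9 (checkout): HEAD=topic@D [dev=D main=C topic=D work=D]
After op 10 (checkout): HEAD=main@C [dev=D main=C topic=D work=D]
After op 11 (commit): HEAD=main@E [dev=D main=E topic=D work=D]
After op 12 (checkout): HEAD=dev@D [dev=D main=E topic=D work=D]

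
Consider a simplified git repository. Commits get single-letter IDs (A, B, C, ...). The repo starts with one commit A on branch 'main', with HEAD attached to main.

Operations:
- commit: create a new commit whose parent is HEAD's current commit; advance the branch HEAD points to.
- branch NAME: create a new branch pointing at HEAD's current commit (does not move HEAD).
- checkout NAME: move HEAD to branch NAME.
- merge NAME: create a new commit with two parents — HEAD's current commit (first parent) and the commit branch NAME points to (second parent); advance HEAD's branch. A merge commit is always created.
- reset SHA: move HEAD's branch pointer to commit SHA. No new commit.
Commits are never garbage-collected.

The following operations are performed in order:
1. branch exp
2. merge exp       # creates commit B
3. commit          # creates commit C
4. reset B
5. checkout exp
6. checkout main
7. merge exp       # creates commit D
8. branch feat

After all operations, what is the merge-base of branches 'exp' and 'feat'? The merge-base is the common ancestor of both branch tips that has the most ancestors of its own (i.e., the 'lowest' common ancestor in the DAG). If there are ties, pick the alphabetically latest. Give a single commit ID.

Answer: A

Derivation:
After op 1 (branch): HEAD=main@A [exp=A main=A]
After op 2 (merge): HEAD=main@B [exp=A main=B]
After op 3 (commit): HEAD=main@C [exp=A main=C]
After op 4 (reset): HEAD=main@B [exp=A main=B]
After op 5 (checkout): HEAD=exp@A [exp=A main=B]
After op 6 (checkout): HEAD=main@B [exp=A main=B]
After op 7 (merge): HEAD=main@D [exp=A main=D]
After op 8 (branch): HEAD=main@D [exp=A feat=D main=D]
ancestors(exp=A): ['A']
ancestors(feat=D): ['A', 'B', 'D']
common: ['A']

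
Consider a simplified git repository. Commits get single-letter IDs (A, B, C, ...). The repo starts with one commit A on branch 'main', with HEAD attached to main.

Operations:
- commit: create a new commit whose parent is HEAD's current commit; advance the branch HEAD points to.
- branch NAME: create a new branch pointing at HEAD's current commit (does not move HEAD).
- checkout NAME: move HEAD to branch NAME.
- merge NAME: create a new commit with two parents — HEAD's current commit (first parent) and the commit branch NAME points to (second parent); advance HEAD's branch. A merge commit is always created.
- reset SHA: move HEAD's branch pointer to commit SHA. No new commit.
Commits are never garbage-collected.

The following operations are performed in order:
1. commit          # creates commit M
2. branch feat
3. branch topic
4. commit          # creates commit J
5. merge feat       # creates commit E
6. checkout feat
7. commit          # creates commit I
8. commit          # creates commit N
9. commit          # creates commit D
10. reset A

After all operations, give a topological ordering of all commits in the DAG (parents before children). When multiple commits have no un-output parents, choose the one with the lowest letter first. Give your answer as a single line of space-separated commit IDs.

After op 1 (commit): HEAD=main@M [main=M]
After op 2 (branch): HEAD=main@M [feat=M main=M]
After op 3 (branch): HEAD=main@M [feat=M main=M topic=M]
After op 4 (commit): HEAD=main@J [feat=M main=J topic=M]
After op 5 (merge): HEAD=main@E [feat=M main=E topic=M]
After op 6 (checkout): HEAD=feat@M [feat=M main=E topic=M]
After op 7 (commit): HEAD=feat@I [feat=I main=E topic=M]
After op 8 (commit): HEAD=feat@N [feat=N main=E topic=M]
After op 9 (commit): HEAD=feat@D [feat=D main=E topic=M]
After op 10 (reset): HEAD=feat@A [feat=A main=E topic=M]
commit A: parents=[]
commit D: parents=['N']
commit E: parents=['J', 'M']
commit I: parents=['M']
commit J: parents=['M']
commit M: parents=['A']
commit N: parents=['I']

Answer: A M I J E N D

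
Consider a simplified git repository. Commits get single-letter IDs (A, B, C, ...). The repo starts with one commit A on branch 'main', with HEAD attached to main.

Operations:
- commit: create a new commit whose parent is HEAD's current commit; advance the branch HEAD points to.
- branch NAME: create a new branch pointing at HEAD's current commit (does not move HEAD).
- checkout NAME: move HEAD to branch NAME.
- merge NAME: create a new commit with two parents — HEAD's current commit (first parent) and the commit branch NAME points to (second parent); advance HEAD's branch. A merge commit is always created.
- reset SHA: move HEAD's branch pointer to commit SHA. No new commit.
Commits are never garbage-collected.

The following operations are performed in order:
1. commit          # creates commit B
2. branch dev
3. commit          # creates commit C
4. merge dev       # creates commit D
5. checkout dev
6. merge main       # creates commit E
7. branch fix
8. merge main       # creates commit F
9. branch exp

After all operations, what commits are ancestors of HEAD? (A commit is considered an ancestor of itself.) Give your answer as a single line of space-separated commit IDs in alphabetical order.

Answer: A B C D E F

Derivation:
After op 1 (commit): HEAD=main@B [main=B]
After op 2 (branch): HEAD=main@B [dev=B main=B]
After op 3 (commit): HEAD=main@C [dev=B main=C]
After op 4 (merge): HEAD=main@D [dev=B main=D]
After op 5 (checkout): HEAD=dev@B [dev=B main=D]
After op 6 (merge): HEAD=dev@E [dev=E main=D]
After op 7 (branch): HEAD=dev@E [dev=E fix=E main=D]
After op 8 (merge): HEAD=dev@F [dev=F fix=E main=D]
After op 9 (branch): HEAD=dev@F [dev=F exp=F fix=E main=D]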